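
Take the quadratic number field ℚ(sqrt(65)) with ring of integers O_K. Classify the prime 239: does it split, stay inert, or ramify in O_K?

inert — (239) stays prime in O_K

Since 65 ≡ 1 mod 4, the ring of integers is ℤ[(1+√65)/2] with discriminant 65.
239 ∤ 65, so 239 is unramified.
Compute (65/239) via Euler: 65^((239-1)/2) mod 239 = 238, so (65/239) = -1.
Legendre symbol -1 ⇒ 239 is inert.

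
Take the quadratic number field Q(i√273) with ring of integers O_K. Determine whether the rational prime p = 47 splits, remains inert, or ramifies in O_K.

d = -273 ≡ 3 (mod 4), so O_K = ℤ[√-273] and disc(K) = 4d = -1092.
47 ∤ -1092, so 47 is unramified.
Legendre symbol by Euler's criterion: (-273/47) ≡ (-273)^23 ≡ 1 (mod 47), i.e. (-273/47) = 1.
d is a quadratic residue mod p, hence 47 splits in O_K.

47 splits in O_K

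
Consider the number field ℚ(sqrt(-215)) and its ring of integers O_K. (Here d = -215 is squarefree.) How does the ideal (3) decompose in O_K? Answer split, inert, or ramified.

3 splits in O_K

d = -215 ≡ 1 (mod 4), so O_K = ℤ[(1+√-215)/2] and disc(K) = d = -215.
3 ∤ -215, so 3 is unramified.
(-215/3) = 1^1 mod 3 = 1, giving Legendre symbol 1.
d is a quadratic residue mod p, hence 3 splits in O_K.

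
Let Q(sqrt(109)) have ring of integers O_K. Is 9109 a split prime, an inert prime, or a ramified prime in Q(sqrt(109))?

p is inert

Since 109 ≡ 1 mod 4, the ring of integers is ℤ[(1+√109)/2] with discriminant 109.
disc(K) = 109 is not divisible by 9109; 9109 is unramified.
Euler's criterion: 109^4554 mod 9109 = 9108. Thus (109|9109) = -1.
d is a non-residue mod p, hence 9109 remains inert in O_K.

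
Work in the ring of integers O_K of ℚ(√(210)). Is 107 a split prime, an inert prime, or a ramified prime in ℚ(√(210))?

remains prime (inert)

Since 210 ≢ 1 mod 4, the ring of integers is ℤ[√210] with discriminant 4·210 = 840.
Since gcd(107, 840) = 1 the prime 107 does not ramify.
Euler's criterion: 210^53 mod 107 = 106. Thus (210|107) = -1.
(210/107) = -1, so 107 is inert.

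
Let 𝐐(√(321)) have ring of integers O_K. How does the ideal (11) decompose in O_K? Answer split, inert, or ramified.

inert

d = 321 ≡ 1 (mod 4), so O_K = ℤ[(1+√321)/2] and disc(K) = d = 321.
Since gcd(11, 321) = 1 the prime 11 does not ramify.
Compute (321/11) via Euler: 2^((11-1)/2) mod 11 = 10, so (321/11) = -1.
(321/11) = -1, so 11 is inert.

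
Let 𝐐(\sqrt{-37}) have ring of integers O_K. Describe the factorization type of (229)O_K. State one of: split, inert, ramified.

Since -37 ≢ 1 mod 4, the ring of integers is ℤ[√-37] with discriminant 4·(-37) = -148.
Since gcd(229, -148) = 1 the prime 229 does not ramify.
Compute (-37/229) via Euler: 192^((229-1)/2) mod 229 = 1, so (-37/229) = 1.
(-37/229) = 1, so 229 splits.

splits completely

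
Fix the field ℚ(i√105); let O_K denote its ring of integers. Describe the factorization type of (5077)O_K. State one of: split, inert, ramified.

inert

-105 mod 4 = 3, hence disc K = 4·(-105) = -420 and O_K = ℤ[√-105].
Since gcd(5077, -420) = 1 the prime 5077 does not ramify.
(-105/5077) = 4972^2538 mod 5077 = 5076, giving Legendre symbol -1.
(-105/5077) = -1, so 5077 is inert.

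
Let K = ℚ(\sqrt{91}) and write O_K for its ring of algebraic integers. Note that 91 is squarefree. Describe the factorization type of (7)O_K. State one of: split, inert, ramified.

d = 91 ≡ 3 (mod 4), so O_K = ℤ[√91] and disc(K) = 4d = 364.
Ramification test: 7 | 364. The prime 7 ramifies in K.

ramified — (7) = 𝔭²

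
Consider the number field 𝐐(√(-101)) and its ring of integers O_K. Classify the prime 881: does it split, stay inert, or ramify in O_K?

p is inert

d = -101 ≡ 3 (mod 4), so O_K = ℤ[√-101] and disc(K) = 4d = -404.
disc(K) = -404 is not divisible by 881; 881 is unramified.
(-101/881) = 780^440 mod 881 = 880, giving Legendre symbol -1.
Legendre symbol -1 ⇒ 881 is inert.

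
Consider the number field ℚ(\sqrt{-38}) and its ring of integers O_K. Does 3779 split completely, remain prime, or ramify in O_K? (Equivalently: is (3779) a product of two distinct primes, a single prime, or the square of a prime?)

Since -38 ≢ 1 mod 4, the ring of integers is ℤ[√-38] with discriminant 4·(-38) = -152.
disc(K) = -152 is not divisible by 3779; 3779 is unramified.
Euler's criterion: (-38)^1889 mod 3779 = 3778. Thus (-38|3779) = -1.
d is a non-residue mod p, hence 3779 remains inert in O_K.

inert — (3779) stays prime in O_K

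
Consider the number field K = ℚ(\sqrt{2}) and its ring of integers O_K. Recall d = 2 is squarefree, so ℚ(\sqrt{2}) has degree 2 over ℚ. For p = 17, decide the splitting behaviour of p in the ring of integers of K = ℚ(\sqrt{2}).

p splits

Since 2 ≢ 1 mod 4, the ring of integers is ℤ[√2] with discriminant 4·2 = 8.
disc(K) = 8 is not divisible by 17; 17 is unramified.
(2/17) = 2^8 mod 17 = 1, giving Legendre symbol 1.
d is a quadratic residue mod p, hence 17 splits in O_K.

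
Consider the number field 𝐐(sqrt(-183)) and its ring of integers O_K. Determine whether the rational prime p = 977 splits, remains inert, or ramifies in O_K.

inert

-183 mod 4 = 1, hence disc K = -183 and O_K = ℤ[(1+√-183)/2].
977 ∤ -183, so 977 is unramified.
Euler's criterion: (-183)^488 mod 977 = 976. Thus (-183|977) = -1.
Legendre symbol -1 ⇒ 977 is inert.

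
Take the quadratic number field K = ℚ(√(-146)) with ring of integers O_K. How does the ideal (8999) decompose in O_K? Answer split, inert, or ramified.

Since -146 ≢ 1 mod 4, the ring of integers is ℤ[√-146] with discriminant 4·(-146) = -584.
8999 ∤ -584, so 8999 is unramified.
(-146/8999) = 8853^4499 mod 8999 = 1, giving Legendre symbol 1.
(-146/8999) = 1, so 8999 splits.

p splits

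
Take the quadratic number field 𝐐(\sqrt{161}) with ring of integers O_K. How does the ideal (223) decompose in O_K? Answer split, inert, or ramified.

inert

161 mod 4 = 1, hence disc K = 161 and O_K = ℤ[(1+√161)/2].
Since gcd(223, 161) = 1 the prime 223 does not ramify.
Legendre symbol by Euler's criterion: (161/223) ≡ 161^111 ≡ 222 (mod 223), i.e. (161/223) = -1.
Legendre symbol -1 ⇒ 223 is inert.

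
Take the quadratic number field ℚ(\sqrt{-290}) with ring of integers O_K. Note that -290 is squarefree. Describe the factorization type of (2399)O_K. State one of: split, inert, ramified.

p splits

-290 mod 4 = 2, hence disc K = 4·(-290) = -1160 and O_K = ℤ[√-290].
2399 ∤ -1160, so 2399 is unramified.
(-290/2399) = 2109^1199 mod 2399 = 1, giving Legendre symbol 1.
d is a quadratic residue mod p, hence 2399 splits in O_K.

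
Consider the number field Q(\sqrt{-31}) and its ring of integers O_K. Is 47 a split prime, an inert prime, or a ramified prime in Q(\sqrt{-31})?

p splits

d = -31 ≡ 1 (mod 4), so O_K = ℤ[(1+√-31)/2] and disc(K) = d = -31.
47 ∤ -31, so 47 is unramified.
Compute (-31/47) via Euler: 16^((47-1)/2) mod 47 = 1, so (-31/47) = 1.
Legendre symbol 1 ⇒ 47 is split.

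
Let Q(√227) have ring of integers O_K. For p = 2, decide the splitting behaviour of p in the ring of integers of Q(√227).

ramified — (2) = 𝔭²

227 mod 4 = 3, hence disc K = 4·227 = 908 and O_K = ℤ[√227].
disc(K) = 908 = 2·454, so p = 2 is ramified.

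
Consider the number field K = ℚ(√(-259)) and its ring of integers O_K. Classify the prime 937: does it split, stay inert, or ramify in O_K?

p is inert

-259 mod 4 = 1, hence disc K = -259 and O_K = ℤ[(1+√-259)/2].
disc(K) = -259 is not divisible by 937; 937 is unramified.
Euler's criterion: (-259)^468 mod 937 = 936. Thus (-259|937) = -1.
Legendre symbol -1 ⇒ 937 is inert.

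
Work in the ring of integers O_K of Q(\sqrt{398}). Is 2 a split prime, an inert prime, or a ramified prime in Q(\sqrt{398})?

d = 398 ≡ 2 (mod 4), so O_K = ℤ[√398] and disc(K) = 4d = 1592.
2 divides disc(K) = 1592, so 2 ramifies.

ramifies in O_K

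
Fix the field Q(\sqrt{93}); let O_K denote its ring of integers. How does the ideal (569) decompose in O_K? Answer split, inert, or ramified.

d = 93 ≡ 1 (mod 4), so O_K = ℤ[(1+√93)/2] and disc(K) = d = 93.
569 ∤ 93, so 569 is unramified.
(93/569) = 93^284 mod 569 = 1, giving Legendre symbol 1.
Legendre symbol 1 ⇒ 569 is split.

split — (569) = 𝔭₁𝔭₂ with 𝔭₁ ≠ 𝔭₂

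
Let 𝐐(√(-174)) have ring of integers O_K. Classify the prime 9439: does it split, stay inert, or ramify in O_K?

d = -174 ≡ 2 (mod 4), so O_K = ℤ[√-174] and disc(K) = 4d = -696.
9439 ∤ -696, so 9439 is unramified.
Compute (-174/9439) via Euler: 9265^((9439-1)/2) mod 9439 = 9438, so (-174/9439) = -1.
Legendre symbol -1 ⇒ 9439 is inert.

remains prime (inert)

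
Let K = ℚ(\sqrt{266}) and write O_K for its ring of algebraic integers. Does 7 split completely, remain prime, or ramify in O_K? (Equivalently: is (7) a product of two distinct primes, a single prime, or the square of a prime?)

d = 266 ≡ 2 (mod 4), so O_K = ℤ[√266] and disc(K) = 4d = 1064.
7 divides disc(K) = 1064, so 7 ramifies.

ramified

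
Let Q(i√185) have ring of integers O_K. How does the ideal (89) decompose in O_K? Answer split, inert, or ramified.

Since -185 ≢ 1 mod 4, the ring of integers is ℤ[√-185] with discriminant 4·(-185) = -740.
Since gcd(89, -740) = 1 the prime 89 does not ramify.
Euler's criterion: (-185)^44 mod 89 = 88. Thus (-185|89) = -1.
d is a non-residue mod p, hence 89 remains inert in O_K.

inert — (89) stays prime in O_K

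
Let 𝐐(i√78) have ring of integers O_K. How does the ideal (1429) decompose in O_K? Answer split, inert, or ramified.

-78 mod 4 = 2, hence disc K = 4·(-78) = -312 and O_K = ℤ[√-78].
Since gcd(1429, -312) = 1 the prime 1429 does not ramify.
Euler's criterion: (-78)^714 mod 1429 = 1428. Thus (-78|1429) = -1.
Legendre symbol -1 ⇒ 1429 is inert.

1429 remains inert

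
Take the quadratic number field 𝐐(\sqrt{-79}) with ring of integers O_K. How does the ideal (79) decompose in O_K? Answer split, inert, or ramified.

ramified — (79) = 𝔭²

-79 mod 4 = 1, hence disc K = -79 and O_K = ℤ[(1+√-79)/2].
Ramification test: 79 | -79. The prime 79 ramifies in K.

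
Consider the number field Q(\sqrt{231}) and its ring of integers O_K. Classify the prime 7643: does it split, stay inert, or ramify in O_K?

Since 231 ≢ 1 mod 4, the ring of integers is ℤ[√231] with discriminant 4·231 = 924.
Since gcd(7643, 924) = 1 the prime 7643 does not ramify.
Compute (231/7643) via Euler: 231^((7643-1)/2) mod 7643 = 7642, so (231/7643) = -1.
(231/7643) = -1, so 7643 is inert.

inert — (7643) stays prime in O_K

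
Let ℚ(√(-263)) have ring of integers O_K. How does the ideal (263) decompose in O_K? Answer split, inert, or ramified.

Since -263 ≡ 1 mod 4, the ring of integers is ℤ[(1+√-263)/2] with discriminant -263.
Ramification test: 263 | -263. The prime 263 ramifies in K.

p ramifies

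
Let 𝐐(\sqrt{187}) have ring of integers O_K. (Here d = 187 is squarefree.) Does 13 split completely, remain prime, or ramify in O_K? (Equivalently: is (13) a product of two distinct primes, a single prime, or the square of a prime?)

inert — (13) stays prime in O_K

Since 187 ≢ 1 mod 4, the ring of integers is ℤ[√187] with discriminant 4·187 = 748.
disc(K) = 748 is not divisible by 13; 13 is unramified.
Legendre symbol by Euler's criterion: (187/13) ≡ 187^6 ≡ 12 (mod 13), i.e. (187/13) = -1.
(187/13) = -1, so 13 is inert.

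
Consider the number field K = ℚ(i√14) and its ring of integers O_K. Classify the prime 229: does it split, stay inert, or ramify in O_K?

d = -14 ≡ 2 (mod 4), so O_K = ℤ[√-14] and disc(K) = 4d = -56.
disc(K) = -56 is not divisible by 229; 229 is unramified.
Euler's criterion: (-14)^114 mod 229 = 1. Thus (-14|229) = 1.
d is a quadratic residue mod p, hence 229 splits in O_K.

split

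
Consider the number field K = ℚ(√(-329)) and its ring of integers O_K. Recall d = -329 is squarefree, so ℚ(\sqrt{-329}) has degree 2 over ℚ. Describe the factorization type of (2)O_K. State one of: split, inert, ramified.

ramified

Since -329 ≢ 1 mod 4, the ring of integers is ℤ[√-329] with discriminant 4·(-329) = -1316.
Ramification test: 2 | -1316. The prime 2 ramifies in K.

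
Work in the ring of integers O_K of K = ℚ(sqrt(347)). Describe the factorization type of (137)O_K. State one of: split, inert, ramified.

137 splits in O_K

347 mod 4 = 3, hence disc K = 4·347 = 1388 and O_K = ℤ[√347].
Since gcd(137, 1388) = 1 the prime 137 does not ramify.
Euler's criterion: 347^68 mod 137 = 1. Thus (347|137) = 1.
Legendre symbol 1 ⇒ 137 is split.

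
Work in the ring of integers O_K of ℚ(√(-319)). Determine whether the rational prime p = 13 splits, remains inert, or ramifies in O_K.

Since -319 ≡ 1 mod 4, the ring of integers is ℤ[(1+√-319)/2] with discriminant -319.
Since gcd(13, -319) = 1 the prime 13 does not ramify.
Compute (-319/13) via Euler: 6^((13-1)/2) mod 13 = 12, so (-319/13) = -1.
(-319/13) = -1, so 13 is inert.

inert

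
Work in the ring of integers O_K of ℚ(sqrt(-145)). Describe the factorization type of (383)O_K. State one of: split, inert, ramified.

383 splits in O_K

d = -145 ≡ 3 (mod 4), so O_K = ℤ[√-145] and disc(K) = 4d = -580.
383 ∤ -580, so 383 is unramified.
Compute (-145/383) via Euler: 238^((383-1)/2) mod 383 = 1, so (-145/383) = 1.
d is a quadratic residue mod p, hence 383 splits in O_K.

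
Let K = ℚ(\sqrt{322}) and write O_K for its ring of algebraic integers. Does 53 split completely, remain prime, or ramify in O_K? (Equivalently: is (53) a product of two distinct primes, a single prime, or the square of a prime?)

d = 322 ≡ 2 (mod 4), so O_K = ℤ[√322] and disc(K) = 4d = 1288.
53 ∤ 1288, so 53 is unramified.
Euler's criterion: 322^26 mod 53 = 1. Thus (322|53) = 1.
Legendre symbol 1 ⇒ 53 is split.

split — (53) = 𝔭₁𝔭₂ with 𝔭₁ ≠ 𝔭₂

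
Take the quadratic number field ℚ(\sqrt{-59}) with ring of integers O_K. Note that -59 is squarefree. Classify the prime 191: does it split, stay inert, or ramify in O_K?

p is inert

-59 mod 4 = 1, hence disc K = -59 and O_K = ℤ[(1+√-59)/2].
disc(K) = -59 is not divisible by 191; 191 is unramified.
Euler's criterion: (-59)^95 mod 191 = 190. Thus (-59|191) = -1.
d is a non-residue mod p, hence 191 remains inert in O_K.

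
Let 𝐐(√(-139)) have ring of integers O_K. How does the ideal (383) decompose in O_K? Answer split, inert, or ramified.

Since -139 ≡ 1 mod 4, the ring of integers is ℤ[(1+√-139)/2] with discriminant -139.
383 ∤ -139, so 383 is unramified.
Euler's criterion: (-139)^191 mod 383 = 382. Thus (-139|383) = -1.
Legendre symbol -1 ⇒ 383 is inert.

remains prime (inert)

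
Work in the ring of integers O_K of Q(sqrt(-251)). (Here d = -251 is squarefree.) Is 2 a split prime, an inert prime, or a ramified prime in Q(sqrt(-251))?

-251 mod 4 = 1, hence disc K = -251 and O_K = ℤ[(1+√-251)/2].
disc(K) = -251 is not divisible by 2; 2 is unramified.
For p = 2 with d ≡ 1 (mod 4): d mod 8 = 5, so 2 is inert.

2 remains inert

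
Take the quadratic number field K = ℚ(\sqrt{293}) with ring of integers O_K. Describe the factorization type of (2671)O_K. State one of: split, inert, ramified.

Since 293 ≡ 1 mod 4, the ring of integers is ℤ[(1+√293)/2] with discriminant 293.
disc(K) = 293 is not divisible by 2671; 2671 is unramified.
(293/2671) = 293^1335 mod 2671 = 2670, giving Legendre symbol -1.
d is a non-residue mod p, hence 2671 remains inert in O_K.

2671 remains inert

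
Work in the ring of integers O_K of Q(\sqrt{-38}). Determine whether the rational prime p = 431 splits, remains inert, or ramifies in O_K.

-38 mod 4 = 2, hence disc K = 4·(-38) = -152 and O_K = ℤ[√-38].
431 ∤ -152, so 431 is unramified.
(-38/431) = 393^215 mod 431 = 430, giving Legendre symbol -1.
Legendre symbol -1 ⇒ 431 is inert.

inert — (431) stays prime in O_K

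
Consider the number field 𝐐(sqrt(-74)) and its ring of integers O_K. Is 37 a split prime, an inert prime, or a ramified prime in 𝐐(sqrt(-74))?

-74 mod 4 = 2, hence disc K = 4·(-74) = -296 and O_K = ℤ[√-74].
Ramification test: 37 | -296. The prime 37 ramifies in K.

ramified — (37) = 𝔭²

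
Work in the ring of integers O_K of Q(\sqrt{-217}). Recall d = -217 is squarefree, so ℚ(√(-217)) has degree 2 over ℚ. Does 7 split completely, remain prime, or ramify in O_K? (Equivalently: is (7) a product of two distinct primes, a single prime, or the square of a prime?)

ramified — (7) = 𝔭²

-217 mod 4 = 3, hence disc K = 4·(-217) = -868 and O_K = ℤ[√-217].
Ramification test: 7 | -868. The prime 7 ramifies in K.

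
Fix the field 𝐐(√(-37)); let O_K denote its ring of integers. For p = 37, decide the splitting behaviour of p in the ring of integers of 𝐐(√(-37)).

p ramifies

-37 mod 4 = 3, hence disc K = 4·(-37) = -148 and O_K = ℤ[√-37].
Ramification test: 37 | -148. The prime 37 ramifies in K.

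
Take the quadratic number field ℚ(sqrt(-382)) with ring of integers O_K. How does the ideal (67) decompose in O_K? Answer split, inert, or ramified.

-382 mod 4 = 2, hence disc K = 4·(-382) = -1528 and O_K = ℤ[√-382].
disc(K) = -1528 is not divisible by 67; 67 is unramified.
Euler's criterion: (-382)^33 mod 67 = 66. Thus (-382|67) = -1.
(-382/67) = -1, so 67 is inert.

remains prime (inert)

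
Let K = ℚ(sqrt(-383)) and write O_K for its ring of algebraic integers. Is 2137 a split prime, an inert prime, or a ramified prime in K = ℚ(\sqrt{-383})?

p is inert

d = -383 ≡ 1 (mod 4), so O_K = ℤ[(1+√-383)/2] and disc(K) = d = -383.
2137 ∤ -383, so 2137 is unramified.
Legendre symbol by Euler's criterion: (-383/2137) ≡ (-383)^1068 ≡ 2136 (mod 2137), i.e. (-383/2137) = -1.
Legendre symbol -1 ⇒ 2137 is inert.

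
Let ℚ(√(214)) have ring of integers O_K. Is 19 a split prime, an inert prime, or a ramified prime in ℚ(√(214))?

split

Since 214 ≢ 1 mod 4, the ring of integers is ℤ[√214] with discriminant 4·214 = 856.
19 ∤ 856, so 19 is unramified.
Legendre symbol by Euler's criterion: (214/19) ≡ 214^9 ≡ 1 (mod 19), i.e. (214/19) = 1.
(214/19) = 1, so 19 splits.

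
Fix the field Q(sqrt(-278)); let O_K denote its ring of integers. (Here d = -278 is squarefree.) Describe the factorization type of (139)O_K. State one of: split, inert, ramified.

-278 mod 4 = 2, hence disc K = 4·(-278) = -1112 and O_K = ℤ[√-278].
139 divides disc(K) = -1112, so 139 ramifies.

139 is ramified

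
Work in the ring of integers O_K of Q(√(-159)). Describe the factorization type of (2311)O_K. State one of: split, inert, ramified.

inert — (2311) stays prime in O_K

Since -159 ≡ 1 mod 4, the ring of integers is ℤ[(1+√-159)/2] with discriminant -159.
Since gcd(2311, -159) = 1 the prime 2311 does not ramify.
Legendre symbol by Euler's criterion: (-159/2311) ≡ (-159)^1155 ≡ 2310 (mod 2311), i.e. (-159/2311) = -1.
(-159/2311) = -1, so 2311 is inert.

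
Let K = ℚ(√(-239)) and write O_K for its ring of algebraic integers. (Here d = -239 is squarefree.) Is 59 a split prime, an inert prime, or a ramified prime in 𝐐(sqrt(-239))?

inert — (59) stays prime in O_K

Since -239 ≡ 1 mod 4, the ring of integers is ℤ[(1+√-239)/2] with discriminant -239.
59 ∤ -239, so 59 is unramified.
Compute (-239/59) via Euler: 56^((59-1)/2) mod 59 = 58, so (-239/59) = -1.
(-239/59) = -1, so 59 is inert.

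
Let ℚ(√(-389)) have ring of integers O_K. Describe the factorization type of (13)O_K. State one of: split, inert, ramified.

Since -389 ≢ 1 mod 4, the ring of integers is ℤ[√-389] with discriminant 4·(-389) = -1556.
disc(K) = -1556 is not divisible by 13; 13 is unramified.
Compute (-389/13) via Euler: 1^((13-1)/2) mod 13 = 1, so (-389/13) = 1.
Legendre symbol 1 ⇒ 13 is split.

p splits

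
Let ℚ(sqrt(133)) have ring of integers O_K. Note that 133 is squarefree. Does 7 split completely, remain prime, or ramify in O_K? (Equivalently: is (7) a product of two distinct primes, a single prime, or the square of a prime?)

133 mod 4 = 1, hence disc K = 133 and O_K = ℤ[(1+√133)/2].
Ramification test: 7 | 133. The prime 7 ramifies in K.

ramified — (7) = 𝔭²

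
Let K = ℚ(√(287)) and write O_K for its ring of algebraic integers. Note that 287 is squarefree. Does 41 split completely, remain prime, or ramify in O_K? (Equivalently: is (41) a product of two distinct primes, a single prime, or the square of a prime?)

ramifies in O_K

287 mod 4 = 3, hence disc K = 4·287 = 1148 and O_K = ℤ[√287].
Ramification test: 41 | 1148. The prime 41 ramifies in K.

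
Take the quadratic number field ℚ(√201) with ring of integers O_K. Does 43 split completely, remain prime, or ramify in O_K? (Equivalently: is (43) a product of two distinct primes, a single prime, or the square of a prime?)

201 mod 4 = 1, hence disc K = 201 and O_K = ℤ[(1+√201)/2].
disc(K) = 201 is not divisible by 43; 43 is unramified.
Compute (201/43) via Euler: 29^((43-1)/2) mod 43 = 42, so (201/43) = -1.
Legendre symbol -1 ⇒ 43 is inert.

remains prime (inert)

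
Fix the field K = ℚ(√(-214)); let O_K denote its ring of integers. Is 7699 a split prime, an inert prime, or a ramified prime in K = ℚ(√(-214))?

-214 mod 4 = 2, hence disc K = 4·(-214) = -856 and O_K = ℤ[√-214].
7699 ∤ -856, so 7699 is unramified.
Legendre symbol by Euler's criterion: (-214/7699) ≡ (-214)^3849 ≡ 7698 (mod 7699), i.e. (-214/7699) = -1.
d is a non-residue mod p, hence 7699 remains inert in O_K.

7699 remains inert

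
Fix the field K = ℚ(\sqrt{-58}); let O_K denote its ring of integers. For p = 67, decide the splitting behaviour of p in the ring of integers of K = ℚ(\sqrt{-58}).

d = -58 ≡ 2 (mod 4), so O_K = ℤ[√-58] and disc(K) = 4d = -232.
Since gcd(67, -232) = 1 the prime 67 does not ramify.
Legendre symbol by Euler's criterion: (-58/67) ≡ (-58)^33 ≡ 1 (mod 67), i.e. (-58/67) = 1.
(-58/67) = 1, so 67 splits.

split — (67) = 𝔭₁𝔭₂ with 𝔭₁ ≠ 𝔭₂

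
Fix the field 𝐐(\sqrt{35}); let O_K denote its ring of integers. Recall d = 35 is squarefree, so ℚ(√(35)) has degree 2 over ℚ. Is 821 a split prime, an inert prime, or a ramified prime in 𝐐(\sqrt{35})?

split — (821) = 𝔭₁𝔭₂ with 𝔭₁ ≠ 𝔭₂

35 mod 4 = 3, hence disc K = 4·35 = 140 and O_K = ℤ[√35].
disc(K) = 140 is not divisible by 821; 821 is unramified.
Legendre symbol by Euler's criterion: (35/821) ≡ 35^410 ≡ 1 (mod 821), i.e. (35/821) = 1.
(35/821) = 1, so 821 splits.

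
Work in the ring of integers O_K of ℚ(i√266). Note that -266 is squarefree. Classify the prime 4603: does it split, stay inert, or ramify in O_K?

4603 splits in O_K

Since -266 ≢ 1 mod 4, the ring of integers is ℤ[√-266] with discriminant 4·(-266) = -1064.
Since gcd(4603, -1064) = 1 the prime 4603 does not ramify.
(-266/4603) = 4337^2301 mod 4603 = 1, giving Legendre symbol 1.
(-266/4603) = 1, so 4603 splits.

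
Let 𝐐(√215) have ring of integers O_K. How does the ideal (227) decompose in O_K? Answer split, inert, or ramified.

Since 215 ≢ 1 mod 4, the ring of integers is ℤ[√215] with discriminant 4·215 = 860.
227 ∤ 860, so 227 is unramified.
Compute (215/227) via Euler: 215^((227-1)/2) mod 227 = 226, so (215/227) = -1.
(215/227) = -1, so 227 is inert.

p is inert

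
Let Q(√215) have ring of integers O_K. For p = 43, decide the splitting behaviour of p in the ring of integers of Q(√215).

215 mod 4 = 3, hence disc K = 4·215 = 860 and O_K = ℤ[√215].
43 divides disc(K) = 860, so 43 ramifies.

p ramifies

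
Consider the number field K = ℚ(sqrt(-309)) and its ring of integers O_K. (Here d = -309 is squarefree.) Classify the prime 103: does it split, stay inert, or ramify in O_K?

d = -309 ≡ 3 (mod 4), so O_K = ℤ[√-309] and disc(K) = 4d = -1236.
103 divides disc(K) = -1236, so 103 ramifies.

103 is ramified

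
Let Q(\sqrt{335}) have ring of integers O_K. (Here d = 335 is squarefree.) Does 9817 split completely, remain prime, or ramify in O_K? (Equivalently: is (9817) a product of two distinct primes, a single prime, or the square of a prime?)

d = 335 ≡ 3 (mod 4), so O_K = ℤ[√335] and disc(K) = 4d = 1340.
Since gcd(9817, 1340) = 1 the prime 9817 does not ramify.
Legendre symbol by Euler's criterion: (335/9817) ≡ 335^4908 ≡ 9816 (mod 9817), i.e. (335/9817) = -1.
Legendre symbol -1 ⇒ 9817 is inert.

inert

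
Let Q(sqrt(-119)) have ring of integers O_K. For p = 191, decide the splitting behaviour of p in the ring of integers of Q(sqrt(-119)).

Since -119 ≡ 1 mod 4, the ring of integers is ℤ[(1+√-119)/2] with discriminant -119.
Since gcd(191, -119) = 1 the prime 191 does not ramify.
(-119/191) = 72^95 mod 191 = 1, giving Legendre symbol 1.
Legendre symbol 1 ⇒ 191 is split.

splits completely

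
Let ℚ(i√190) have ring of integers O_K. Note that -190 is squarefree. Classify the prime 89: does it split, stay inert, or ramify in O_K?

89 remains inert

-190 mod 4 = 2, hence disc K = 4·(-190) = -760 and O_K = ℤ[√-190].
89 ∤ -760, so 89 is unramified.
Compute (-190/89) via Euler: 77^((89-1)/2) mod 89 = 88, so (-190/89) = -1.
d is a non-residue mod p, hence 89 remains inert in O_K.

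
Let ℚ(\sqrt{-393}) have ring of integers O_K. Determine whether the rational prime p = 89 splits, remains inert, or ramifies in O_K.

inert

d = -393 ≡ 3 (mod 4), so O_K = ℤ[√-393] and disc(K) = 4d = -1572.
disc(K) = -1572 is not divisible by 89; 89 is unramified.
(-393/89) = 52^44 mod 89 = 88, giving Legendre symbol -1.
d is a non-residue mod p, hence 89 remains inert in O_K.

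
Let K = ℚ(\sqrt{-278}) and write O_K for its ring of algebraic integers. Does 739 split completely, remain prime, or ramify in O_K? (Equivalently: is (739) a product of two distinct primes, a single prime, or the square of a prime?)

remains prime (inert)

-278 mod 4 = 2, hence disc K = 4·(-278) = -1112 and O_K = ℤ[√-278].
Since gcd(739, -1112) = 1 the prime 739 does not ramify.
Compute (-278/739) via Euler: 461^((739-1)/2) mod 739 = 738, so (-278/739) = -1.
d is a non-residue mod p, hence 739 remains inert in O_K.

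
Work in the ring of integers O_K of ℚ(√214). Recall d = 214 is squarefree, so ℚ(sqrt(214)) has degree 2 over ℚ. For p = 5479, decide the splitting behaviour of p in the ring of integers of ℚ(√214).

split — (5479) = 𝔭₁𝔭₂ with 𝔭₁ ≠ 𝔭₂

214 mod 4 = 2, hence disc K = 4·214 = 856 and O_K = ℤ[√214].
disc(K) = 856 is not divisible by 5479; 5479 is unramified.
Compute (214/5479) via Euler: 214^((5479-1)/2) mod 5479 = 1, so (214/5479) = 1.
d is a quadratic residue mod p, hence 5479 splits in O_K.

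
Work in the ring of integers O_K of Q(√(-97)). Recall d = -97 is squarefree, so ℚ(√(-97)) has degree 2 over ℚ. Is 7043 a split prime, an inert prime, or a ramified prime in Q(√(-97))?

d = -97 ≡ 3 (mod 4), so O_K = ℤ[√-97] and disc(K) = 4d = -388.
Since gcd(7043, -388) = 1 the prime 7043 does not ramify.
Euler's criterion: (-97)^3521 mod 7043 = 1. Thus (-97|7043) = 1.
d is a quadratic residue mod p, hence 7043 splits in O_K.

split — (7043) = 𝔭₁𝔭₂ with 𝔭₁ ≠ 𝔭₂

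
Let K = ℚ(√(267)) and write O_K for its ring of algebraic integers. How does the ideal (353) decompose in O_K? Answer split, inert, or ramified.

d = 267 ≡ 3 (mod 4), so O_K = ℤ[√267] and disc(K) = 4d = 1068.
Since gcd(353, 1068) = 1 the prime 353 does not ramify.
Euler's criterion: 267^176 mod 353 = 1. Thus (267|353) = 1.
(267/353) = 1, so 353 splits.

353 splits in O_K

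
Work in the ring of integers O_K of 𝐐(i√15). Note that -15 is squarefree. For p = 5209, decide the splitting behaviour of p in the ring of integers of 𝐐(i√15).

5209 splits in O_K

Since -15 ≡ 1 mod 4, the ring of integers is ℤ[(1+√-15)/2] with discriminant -15.
5209 ∤ -15, so 5209 is unramified.
(-15/5209) = 5194^2604 mod 5209 = 1, giving Legendre symbol 1.
Legendre symbol 1 ⇒ 5209 is split.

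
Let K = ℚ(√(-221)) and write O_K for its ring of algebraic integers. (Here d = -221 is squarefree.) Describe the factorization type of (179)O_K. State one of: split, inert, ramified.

p is inert

d = -221 ≡ 3 (mod 4), so O_K = ℤ[√-221] and disc(K) = 4d = -884.
179 ∤ -884, so 179 is unramified.
Euler's criterion: (-221)^89 mod 179 = 178. Thus (-221|179) = -1.
(-221/179) = -1, so 179 is inert.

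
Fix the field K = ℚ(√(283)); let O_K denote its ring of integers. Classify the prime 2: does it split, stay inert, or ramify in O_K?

ramified

Since 283 ≢ 1 mod 4, the ring of integers is ℤ[√283] with discriminant 4·283 = 1132.
2 divides disc(K) = 1132, so 2 ramifies.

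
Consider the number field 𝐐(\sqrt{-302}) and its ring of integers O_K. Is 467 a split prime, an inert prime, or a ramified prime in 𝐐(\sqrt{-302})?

split

d = -302 ≡ 2 (mod 4), so O_K = ℤ[√-302] and disc(K) = 4d = -1208.
disc(K) = -1208 is not divisible by 467; 467 is unramified.
(-302/467) = 165^233 mod 467 = 1, giving Legendre symbol 1.
Legendre symbol 1 ⇒ 467 is split.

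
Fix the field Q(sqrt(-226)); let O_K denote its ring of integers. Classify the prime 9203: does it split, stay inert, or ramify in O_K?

split — (9203) = 𝔭₁𝔭₂ with 𝔭₁ ≠ 𝔭₂

d = -226 ≡ 2 (mod 4), so O_K = ℤ[√-226] and disc(K) = 4d = -904.
Since gcd(9203, -904) = 1 the prime 9203 does not ramify.
Euler's criterion: (-226)^4601 mod 9203 = 1. Thus (-226|9203) = 1.
(-226/9203) = 1, so 9203 splits.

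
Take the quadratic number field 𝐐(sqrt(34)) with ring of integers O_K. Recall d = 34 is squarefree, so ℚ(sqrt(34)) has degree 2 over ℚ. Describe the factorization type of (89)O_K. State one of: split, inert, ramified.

89 splits in O_K

Since 34 ≢ 1 mod 4, the ring of integers is ℤ[√34] with discriminant 4·34 = 136.
89 ∤ 136, so 89 is unramified.
(34/89) = 34^44 mod 89 = 1, giving Legendre symbol 1.
Legendre symbol 1 ⇒ 89 is split.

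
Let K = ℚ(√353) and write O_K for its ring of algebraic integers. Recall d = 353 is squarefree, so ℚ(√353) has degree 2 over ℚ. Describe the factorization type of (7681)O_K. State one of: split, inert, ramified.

inert

d = 353 ≡ 1 (mod 4), so O_K = ℤ[(1+√353)/2] and disc(K) = d = 353.
7681 ∤ 353, so 7681 is unramified.
Compute (353/7681) via Euler: 353^((7681-1)/2) mod 7681 = 7680, so (353/7681) = -1.
d is a non-residue mod p, hence 7681 remains inert in O_K.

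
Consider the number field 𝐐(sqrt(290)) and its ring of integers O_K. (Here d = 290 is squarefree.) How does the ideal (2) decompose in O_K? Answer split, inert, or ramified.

ramified — (2) = 𝔭²

290 mod 4 = 2, hence disc K = 4·290 = 1160 and O_K = ℤ[√290].
Ramification test: 2 | 1160. The prime 2 ramifies in K.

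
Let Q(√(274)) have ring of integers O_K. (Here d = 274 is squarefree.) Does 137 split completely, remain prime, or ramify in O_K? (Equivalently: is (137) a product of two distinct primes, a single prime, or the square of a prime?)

137 is ramified

Since 274 ≢ 1 mod 4, the ring of integers is ℤ[√274] with discriminant 4·274 = 1096.
Ramification test: 137 | 1096. The prime 137 ramifies in K.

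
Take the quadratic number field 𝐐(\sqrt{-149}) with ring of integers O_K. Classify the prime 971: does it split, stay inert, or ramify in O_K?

splits completely

-149 mod 4 = 3, hence disc K = 4·(-149) = -596 and O_K = ℤ[√-149].
disc(K) = -596 is not divisible by 971; 971 is unramified.
Compute (-149/971) via Euler: 822^((971-1)/2) mod 971 = 1, so (-149/971) = 1.
Legendre symbol 1 ⇒ 971 is split.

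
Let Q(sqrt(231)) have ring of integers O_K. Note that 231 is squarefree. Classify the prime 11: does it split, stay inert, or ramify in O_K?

ramified — (11) = 𝔭²

Since 231 ≢ 1 mod 4, the ring of integers is ℤ[√231] with discriminant 4·231 = 924.
11 divides disc(K) = 924, so 11 ramifies.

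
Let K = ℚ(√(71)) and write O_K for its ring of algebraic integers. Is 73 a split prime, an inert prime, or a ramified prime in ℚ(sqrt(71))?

split — (73) = 𝔭₁𝔭₂ with 𝔭₁ ≠ 𝔭₂

Since 71 ≢ 1 mod 4, the ring of integers is ℤ[√71] with discriminant 4·71 = 284.
disc(K) = 284 is not divisible by 73; 73 is unramified.
Euler's criterion: 71^36 mod 73 = 1. Thus (71|73) = 1.
Legendre symbol 1 ⇒ 73 is split.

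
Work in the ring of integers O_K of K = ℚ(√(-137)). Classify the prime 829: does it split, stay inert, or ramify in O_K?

d = -137 ≡ 3 (mod 4), so O_K = ℤ[√-137] and disc(K) = 4d = -548.
829 ∤ -548, so 829 is unramified.
Compute (-137/829) via Euler: 692^((829-1)/2) mod 829 = 1, so (-137/829) = 1.
Legendre symbol 1 ⇒ 829 is split.

p splits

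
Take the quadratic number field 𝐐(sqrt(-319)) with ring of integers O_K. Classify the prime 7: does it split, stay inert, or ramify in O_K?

d = -319 ≡ 1 (mod 4), so O_K = ℤ[(1+√-319)/2] and disc(K) = d = -319.
7 ∤ -319, so 7 is unramified.
Legendre symbol by Euler's criterion: (-319/7) ≡ (-319)^3 ≡ 6 (mod 7), i.e. (-319/7) = -1.
d is a non-residue mod p, hence 7 remains inert in O_K.

remains prime (inert)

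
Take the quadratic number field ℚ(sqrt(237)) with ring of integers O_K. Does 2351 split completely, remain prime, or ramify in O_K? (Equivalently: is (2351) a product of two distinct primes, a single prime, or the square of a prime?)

split — (2351) = 𝔭₁𝔭₂ with 𝔭₁ ≠ 𝔭₂

237 mod 4 = 1, hence disc K = 237 and O_K = ℤ[(1+√237)/2].
Since gcd(2351, 237) = 1 the prime 2351 does not ramify.
Legendre symbol by Euler's criterion: (237/2351) ≡ 237^1175 ≡ 1 (mod 2351), i.e. (237/2351) = 1.
d is a quadratic residue mod p, hence 2351 splits in O_K.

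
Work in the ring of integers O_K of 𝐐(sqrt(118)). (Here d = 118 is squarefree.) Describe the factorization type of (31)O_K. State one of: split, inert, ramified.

118 mod 4 = 2, hence disc K = 4·118 = 472 and O_K = ℤ[√118].
disc(K) = 472 is not divisible by 31; 31 is unramified.
Compute (118/31) via Euler: 25^((31-1)/2) mod 31 = 1, so (118/31) = 1.
d is a quadratic residue mod p, hence 31 splits in O_K.

split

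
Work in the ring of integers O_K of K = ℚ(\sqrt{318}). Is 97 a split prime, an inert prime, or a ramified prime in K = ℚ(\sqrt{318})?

318 mod 4 = 2, hence disc K = 4·318 = 1272 and O_K = ℤ[√318].
97 ∤ 1272, so 97 is unramified.
(318/97) = 27^48 mod 97 = 1, giving Legendre symbol 1.
d is a quadratic residue mod p, hence 97 splits in O_K.

p splits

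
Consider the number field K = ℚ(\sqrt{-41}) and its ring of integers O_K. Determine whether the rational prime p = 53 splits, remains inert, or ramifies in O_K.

Since -41 ≢ 1 mod 4, the ring of integers is ℤ[√-41] with discriminant 4·(-41) = -164.
disc(K) = -164 is not divisible by 53; 53 is unramified.
Euler's criterion: (-41)^26 mod 53 = 52. Thus (-41|53) = -1.
(-41/53) = -1, so 53 is inert.

inert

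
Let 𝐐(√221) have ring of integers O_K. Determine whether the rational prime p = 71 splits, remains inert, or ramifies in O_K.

split

221 mod 4 = 1, hence disc K = 221 and O_K = ℤ[(1+√221)/2].
Since gcd(71, 221) = 1 the prime 71 does not ramify.
Compute (221/71) via Euler: 8^((71-1)/2) mod 71 = 1, so (221/71) = 1.
d is a quadratic residue mod p, hence 71 splits in O_K.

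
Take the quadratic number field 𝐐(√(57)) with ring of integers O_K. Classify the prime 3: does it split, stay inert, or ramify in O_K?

ramified

d = 57 ≡ 1 (mod 4), so O_K = ℤ[(1+√57)/2] and disc(K) = d = 57.
Ramification test: 3 | 57. The prime 3 ramifies in K.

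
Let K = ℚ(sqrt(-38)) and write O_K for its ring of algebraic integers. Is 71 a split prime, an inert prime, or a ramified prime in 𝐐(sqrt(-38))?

inert

d = -38 ≡ 2 (mod 4), so O_K = ℤ[√-38] and disc(K) = 4d = -152.
disc(K) = -152 is not divisible by 71; 71 is unramified.
Compute (-38/71) via Euler: 33^((71-1)/2) mod 71 = 70, so (-38/71) = -1.
Legendre symbol -1 ⇒ 71 is inert.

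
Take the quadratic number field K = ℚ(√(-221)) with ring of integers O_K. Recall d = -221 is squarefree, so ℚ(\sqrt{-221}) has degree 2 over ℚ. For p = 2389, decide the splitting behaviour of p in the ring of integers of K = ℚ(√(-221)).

Since -221 ≢ 1 mod 4, the ring of integers is ℤ[√-221] with discriminant 4·(-221) = -884.
disc(K) = -884 is not divisible by 2389; 2389 is unramified.
Compute (-221/2389) via Euler: 2168^((2389-1)/2) mod 2389 = 1, so (-221/2389) = 1.
d is a quadratic residue mod p, hence 2389 splits in O_K.

2389 splits in O_K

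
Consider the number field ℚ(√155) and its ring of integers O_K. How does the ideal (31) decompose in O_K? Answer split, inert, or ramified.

ramifies in O_K

Since 155 ≢ 1 mod 4, the ring of integers is ℤ[√155] with discriminant 4·155 = 620.
Ramification test: 31 | 620. The prime 31 ramifies in K.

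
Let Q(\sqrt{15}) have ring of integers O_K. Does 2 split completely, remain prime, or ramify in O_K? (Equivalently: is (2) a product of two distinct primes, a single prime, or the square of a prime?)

Since 15 ≢ 1 mod 4, the ring of integers is ℤ[√15] with discriminant 4·15 = 60.
Ramification test: 2 | 60. The prime 2 ramifies in K.

ramified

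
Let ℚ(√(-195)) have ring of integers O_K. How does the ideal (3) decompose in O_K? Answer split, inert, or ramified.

ramified

d = -195 ≡ 1 (mod 4), so O_K = ℤ[(1+√-195)/2] and disc(K) = d = -195.
disc(K) = -195 = 3·(-65), so p = 3 is ramified.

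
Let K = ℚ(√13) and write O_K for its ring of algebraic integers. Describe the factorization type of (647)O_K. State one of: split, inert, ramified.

p splits

d = 13 ≡ 1 (mod 4), so O_K = ℤ[(1+√13)/2] and disc(K) = d = 13.
disc(K) = 13 is not divisible by 647; 647 is unramified.
(13/647) = 13^323 mod 647 = 1, giving Legendre symbol 1.
(13/647) = 1, so 647 splits.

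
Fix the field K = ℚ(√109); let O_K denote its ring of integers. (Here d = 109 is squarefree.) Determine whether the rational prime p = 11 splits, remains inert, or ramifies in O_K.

p is inert

d = 109 ≡ 1 (mod 4), so O_K = ℤ[(1+√109)/2] and disc(K) = d = 109.
Since gcd(11, 109) = 1 the prime 11 does not ramify.
Euler's criterion: 109^5 mod 11 = 10. Thus (109|11) = -1.
(109/11) = -1, so 11 is inert.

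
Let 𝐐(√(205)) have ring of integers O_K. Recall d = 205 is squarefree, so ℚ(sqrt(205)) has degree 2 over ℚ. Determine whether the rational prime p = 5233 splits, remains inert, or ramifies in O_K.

d = 205 ≡ 1 (mod 4), so O_K = ℤ[(1+√205)/2] and disc(K) = d = 205.
disc(K) = 205 is not divisible by 5233; 5233 is unramified.
Euler's criterion: 205^2616 mod 5233 = 1. Thus (205|5233) = 1.
d is a quadratic residue mod p, hence 5233 splits in O_K.

p splits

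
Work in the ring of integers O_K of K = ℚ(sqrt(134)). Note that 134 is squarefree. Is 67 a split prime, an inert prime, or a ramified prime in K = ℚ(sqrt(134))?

Since 134 ≢ 1 mod 4, the ring of integers is ℤ[√134] with discriminant 4·134 = 536.
Ramification test: 67 | 536. The prime 67 ramifies in K.

p ramifies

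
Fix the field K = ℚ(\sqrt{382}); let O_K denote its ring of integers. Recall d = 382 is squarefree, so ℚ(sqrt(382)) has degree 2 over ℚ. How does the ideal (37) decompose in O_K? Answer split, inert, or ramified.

37 splits in O_K

d = 382 ≡ 2 (mod 4), so O_K = ℤ[√382] and disc(K) = 4d = 1528.
37 ∤ 1528, so 37 is unramified.
Compute (382/37) via Euler: 12^((37-1)/2) mod 37 = 1, so (382/37) = 1.
(382/37) = 1, so 37 splits.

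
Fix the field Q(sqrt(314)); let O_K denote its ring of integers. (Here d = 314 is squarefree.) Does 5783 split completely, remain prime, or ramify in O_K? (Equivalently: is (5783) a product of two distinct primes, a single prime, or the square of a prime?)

inert — (5783) stays prime in O_K

314 mod 4 = 2, hence disc K = 4·314 = 1256 and O_K = ℤ[√314].
disc(K) = 1256 is not divisible by 5783; 5783 is unramified.
(314/5783) = 314^2891 mod 5783 = 5782, giving Legendre symbol -1.
Legendre symbol -1 ⇒ 5783 is inert.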